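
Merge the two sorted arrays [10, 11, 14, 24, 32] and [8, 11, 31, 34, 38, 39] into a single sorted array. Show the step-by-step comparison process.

Merging process:

Compare 10 vs 8: take 8 from right. Merged: [8]
Compare 10 vs 11: take 10 from left. Merged: [8, 10]
Compare 11 vs 11: take 11 from left. Merged: [8, 10, 11]
Compare 14 vs 11: take 11 from right. Merged: [8, 10, 11, 11]
Compare 14 vs 31: take 14 from left. Merged: [8, 10, 11, 11, 14]
Compare 24 vs 31: take 24 from left. Merged: [8, 10, 11, 11, 14, 24]
Compare 32 vs 31: take 31 from right. Merged: [8, 10, 11, 11, 14, 24, 31]
Compare 32 vs 34: take 32 from left. Merged: [8, 10, 11, 11, 14, 24, 31, 32]
Append remaining from right: [34, 38, 39]. Merged: [8, 10, 11, 11, 14, 24, 31, 32, 34, 38, 39]

Final merged array: [8, 10, 11, 11, 14, 24, 31, 32, 34, 38, 39]
Total comparisons: 8

The merged array is [8, 10, 11, 11, 14, 24, 31, 32, 34, 38, 39], requiring 8 comparisons. The merge step runs in O(n) time where n is the total number of elements.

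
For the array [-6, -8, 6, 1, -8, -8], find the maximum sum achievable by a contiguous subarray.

Using Kadane's algorithm on [-6, -8, 6, 1, -8, -8]:

Scanning through the array:
Position 1 (value -8): max_ending_here = -8, max_so_far = -6
Position 2 (value 6): max_ending_here = 6, max_so_far = 6
Position 3 (value 1): max_ending_here = 7, max_so_far = 7
Position 4 (value -8): max_ending_here = -1, max_so_far = 7
Position 5 (value -8): max_ending_here = -8, max_so_far = 7

Maximum subarray: [6, 1]
Maximum sum: 7

The maximum subarray is [6, 1] with sum 7. This subarray runs from index 2 to index 3.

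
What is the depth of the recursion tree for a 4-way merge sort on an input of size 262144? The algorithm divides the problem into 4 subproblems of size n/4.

For divide and conquer with division factor 4:

Problem sizes at each level:
Level 0: 262144
Level 1: 65536
Level 2: 16384
Level 3: 4096
Level 4: 1024
Level 5: 256
Level 6: 64
Level 7: 16
Level 8: 4
Level 9: 1

The root is level 0 and the size-1 base case is level 9 (the tree spans levels 0 through 9, i.e. 10 levels counting the root), so the depth is the number of divisions: log_4(262144) = 9

The recursion tree depth is log_4(262144) = 9. At each level, the problem size is divided by 4, so it takes 9 divisions to reduce to a base case of size 1. The algorithm makes 4 recursive calls at each level.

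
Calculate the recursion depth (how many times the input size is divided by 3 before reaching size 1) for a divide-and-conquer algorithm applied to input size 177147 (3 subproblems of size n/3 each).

For divide and conquer with division factor 3:

Problem sizes at each level:
Level 0: 177147
Level 1: 59049
Level 2: 19683
Level 3: 6561
Level 4: 2187
Level 5: 729
Level 6: 243
Level 7: 81
Level 8: 27
Level 9: 9
Level 10: 3
Level 11: 1

The root is level 0 and the size-1 base case is level 11 (the tree spans levels 0 through 11, i.e. 12 levels counting the root), so the depth is the number of divisions: log_3(177147) = 11

The recursion tree depth is log_3(177147) = 11. At each level, the problem size is divided by 3, so it takes 11 divisions to reduce to a base case of size 1. The algorithm makes 3 recursive calls at each level.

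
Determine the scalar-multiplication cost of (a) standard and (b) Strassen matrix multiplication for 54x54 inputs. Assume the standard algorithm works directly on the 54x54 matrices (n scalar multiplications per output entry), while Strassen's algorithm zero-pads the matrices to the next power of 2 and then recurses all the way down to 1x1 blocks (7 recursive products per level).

Matrix multiplication for 54x54 matrices:

Strassen's algorithm requires power-of-2 dimensions. Pad 54x54 to 64x64 (next power of 2).

Standard algorithm: 54^3 = 157464 multiplications
Strassen's algorithm: 7^(log2(64)) = 7^6 = 117649 multiplications
Savings: 157464 - 117649 = 39815 multiplications

Standard: 157464 multiplications (54^3). Strassen: 117649 multiplications (7^6, after padding to 64x64). Strassen reduces 8 recursive multiplications to 7 at each level.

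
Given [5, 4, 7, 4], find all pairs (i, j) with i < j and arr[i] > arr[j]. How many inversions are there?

Finding inversions in [5, 4, 7, 4]:

(0, 1): arr[0]=5 > arr[1]=4
(0, 3): arr[0]=5 > arr[3]=4
(2, 3): arr[2]=7 > arr[3]=4

Total inversions: 3

The array has 3 inversion(s): (0,1), (0,3), (2,3). Each pair (i,j) satisfies i < j and arr[i] > arr[j].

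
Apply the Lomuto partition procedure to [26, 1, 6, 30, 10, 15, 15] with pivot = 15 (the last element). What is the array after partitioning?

Lomuto partition with pivot = 15:

Initial array: [26, 1, 6, 30, 10, 15, 15]

arr[0]=26 > 15: no swap
arr[1]=1 <= 15: swap with position 0, array becomes [1, 26, 6, 30, 10, 15, 15]
arr[2]=6 <= 15: swap with position 1, array becomes [1, 6, 26, 30, 10, 15, 15]
arr[3]=30 > 15: no swap
arr[4]=10 <= 15: swap with position 2, array becomes [1, 6, 10, 30, 26, 15, 15]
arr[5]=15 <= 15: swap with position 3, array becomes [1, 6, 10, 15, 26, 30, 15]

Place pivot at position 4: [1, 6, 10, 15, 15, 30, 26]
Pivot position: 4

After partitioning with pivot 15, the array becomes [1, 6, 10, 15, 15, 30, 26]. The pivot is placed at index 4. All elements to the left of the pivot are <= 15, and all elements to the right are > 15.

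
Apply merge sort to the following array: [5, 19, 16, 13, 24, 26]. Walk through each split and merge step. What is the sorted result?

Merge sort trace:

Split: [5, 19, 16, 13, 24, 26] -> [5, 19, 16] and [13, 24, 26]
  Split: [5, 19, 16] -> [5] and [19, 16]
    Split: [19, 16] -> [19] and [16]
    Merge: [19] + [16] -> [16, 19]
  Merge: [5] + [16, 19] -> [5, 16, 19]
  Split: [13, 24, 26] -> [13] and [24, 26]
    Split: [24, 26] -> [24] and [26]
    Merge: [24] + [26] -> [24, 26]
  Merge: [13] + [24, 26] -> [13, 24, 26]
Merge: [5, 16, 19] + [13, 24, 26] -> [5, 13, 16, 19, 24, 26]

Final sorted array: [5, 13, 16, 19, 24, 26]

The merge sort proceeds by recursively splitting the array and merging sorted halves.
After all merges, the sorted array is [5, 13, 16, 19, 24, 26].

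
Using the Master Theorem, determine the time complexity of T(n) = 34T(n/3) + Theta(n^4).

Master Theorem for T(n) = 34T(n/3) + O(n^4):

a = 34, b = 3, c = 4
log_b(a) = log_3(34) = 3.2098

Case 3: c = 4 > log_3(34) = 3.2098
T(n) = O(n^4) = O(n^4)

For T(n) = 34T(n/3) + O(n^4): log_3(34) = 3.2098. This is Case 3 of the Master Theorem (c > log_b(a), work dominated by root), giving O(n^4).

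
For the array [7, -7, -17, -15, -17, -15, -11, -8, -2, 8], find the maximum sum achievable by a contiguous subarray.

Using Kadane's algorithm on [7, -7, -17, -15, -17, -15, -11, -8, -2, 8]:

Scanning through the array:
Position 1 (value -7): max_ending_here = 0, max_so_far = 7
Position 2 (value -17): max_ending_here = -17, max_so_far = 7
Position 3 (value -15): max_ending_here = -15, max_so_far = 7
Position 4 (value -17): max_ending_here = -17, max_so_far = 7
Position 5 (value -15): max_ending_here = -15, max_so_far = 7
Position 6 (value -11): max_ending_here = -11, max_so_far = 7
Position 7 (value -8): max_ending_here = -8, max_so_far = 7
Position 8 (value -2): max_ending_here = -2, max_so_far = 7
Position 9 (value 8): max_ending_here = 8, max_so_far = 8

Maximum subarray: [8]
Maximum sum: 8

The maximum subarray is [8] with sum 8. This subarray runs from index 9 to index 9.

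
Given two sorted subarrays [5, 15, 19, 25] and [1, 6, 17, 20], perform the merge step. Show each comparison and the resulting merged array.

Merging process:

Compare 5 vs 1: take 1 from right. Merged: [1]
Compare 5 vs 6: take 5 from left. Merged: [1, 5]
Compare 15 vs 6: take 6 from right. Merged: [1, 5, 6]
Compare 15 vs 17: take 15 from left. Merged: [1, 5, 6, 15]
Compare 19 vs 17: take 17 from right. Merged: [1, 5, 6, 15, 17]
Compare 19 vs 20: take 19 from left. Merged: [1, 5, 6, 15, 17, 19]
Compare 25 vs 20: take 20 from right. Merged: [1, 5, 6, 15, 17, 19, 20]
Append remaining from left: [25]. Merged: [1, 5, 6, 15, 17, 19, 20, 25]

Final merged array: [1, 5, 6, 15, 17, 19, 20, 25]
Total comparisons: 7

The merged array is [1, 5, 6, 15, 17, 19, 20, 25], requiring 7 comparisons. The merge step runs in O(n) time where n is the total number of elements.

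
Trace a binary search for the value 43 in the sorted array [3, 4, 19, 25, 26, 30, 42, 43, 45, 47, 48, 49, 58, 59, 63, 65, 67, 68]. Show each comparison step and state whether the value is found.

Binary search for 43 in [3, 4, 19, 25, 26, 30, 42, 43, 45, 47, 48, 49, 58, 59, 63, 65, 67, 68]:

lo=0, hi=17, mid=8, arr[mid]=45 -> 45 > 43, search left half
lo=0, hi=7, mid=3, arr[mid]=25 -> 25 < 43, search right half
lo=4, hi=7, mid=5, arr[mid]=30 -> 30 < 43, search right half
lo=6, hi=7, mid=6, arr[mid]=42 -> 42 < 43, search right half
lo=7, hi=7, mid=7, arr[mid]=43 -> Found target at index 7!

Binary search finds 43 at index 7 after 5 comparisons. The search repeatedly halves the search space by comparing with the middle element.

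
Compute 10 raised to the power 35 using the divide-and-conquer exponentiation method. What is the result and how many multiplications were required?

Computing 10^35 by squaring (build up from 10^1; each line after the first costs one multiplication):

10^1 = 10
10^2 = (10^1)^2 = 10^2 = 100
10^4 = (10^2)^2 = 100^2 = 10000
10^8 = (10^4)^2 = 10000^2 = 100000000
10^16 = (10^8)^2 = 100000000^2 = 10000000000000000
10^17 = 10 * 10^16 = 10 * 10000000000000000 = 100000000000000000
10^34 = (10^17)^2 = 100000000000000000^2 = 10000000000000000000000000000000000
10^35 = 10 * 10^34 = 10 * 10000000000000000000000000000000000 = 100000000000000000000000000000000000

Result: 100000000000000000000000000000000000
Multiplications needed: 7 (7 lines after 10^1)

10^35 = 100000000000000000000000000000000000. Using exponentiation by squaring, this requires 7 multiplications. The key idea: if the exponent is even, square the half-power; if odd, multiply by the base once.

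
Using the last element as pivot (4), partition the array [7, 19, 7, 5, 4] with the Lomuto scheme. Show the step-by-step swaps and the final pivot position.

Lomuto partition with pivot = 4:

Initial array: [7, 19, 7, 5, 4]

arr[0]=7 > 4: no swap
arr[1]=19 > 4: no swap
arr[2]=7 > 4: no swap
arr[3]=5 > 4: no swap

Place pivot at position 0: [4, 19, 7, 5, 7]
Pivot position: 0

After partitioning with pivot 4, the array becomes [4, 19, 7, 5, 7]. The pivot is placed at index 0. All elements to the left of the pivot are <= 4, and all elements to the right are > 4.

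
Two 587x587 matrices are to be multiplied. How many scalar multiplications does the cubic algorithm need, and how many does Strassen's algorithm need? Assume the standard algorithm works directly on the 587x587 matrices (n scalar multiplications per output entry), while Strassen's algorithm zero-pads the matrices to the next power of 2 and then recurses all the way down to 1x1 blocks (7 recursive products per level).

Matrix multiplication for 587x587 matrices:

Strassen's algorithm requires power-of-2 dimensions. Pad 587x587 to 1024x1024 (next power of 2).

Standard algorithm: 587^3 = 202262003 multiplications
Strassen's algorithm: 7^(log2(1024)) = 7^10 = 282475249 multiplications
Difference: 202262003 - 282475249 = -80213246 (Strassen uses MORE here due to padding overhead — for small or just-over-power-of-2 n, padding can outweigh the per-level savings)

Standard: 202262003 multiplications (587^3). Strassen: 282475249 multiplications (7^10, after padding to 1024x1024). Strassen reduces 8 recursive multiplications to 7 at each level.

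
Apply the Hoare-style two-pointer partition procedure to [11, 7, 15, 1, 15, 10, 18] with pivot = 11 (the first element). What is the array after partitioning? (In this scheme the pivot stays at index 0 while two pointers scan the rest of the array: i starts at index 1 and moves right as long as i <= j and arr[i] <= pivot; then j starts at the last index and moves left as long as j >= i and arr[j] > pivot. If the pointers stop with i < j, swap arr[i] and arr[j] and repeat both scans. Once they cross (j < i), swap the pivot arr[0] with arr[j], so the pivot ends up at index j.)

Hoare-style two-pointer partition with pivot = 11:

Initial array: [11, 7, 15, 1, 15, 10, 18]

Pointers start at i = 1, j = 6.
i stops at index 2 (arr[2]=15 > 11), j stops at index 5 (arr[5]=10 <= 11): swap arr[2] and arr[5], array becomes [11, 7, 10, 1, 15, 15, 18]
i ends at 4, j ends at 3: the pointers have crossed (j < i), so scanning stops.

Swap pivot arr[0] with arr[3] to place pivot at position 3: [1, 7, 10, 11, 15, 15, 18]
Pivot position: 3

After partitioning with pivot 11, the array becomes [1, 7, 10, 11, 15, 15, 18]. The pivot is placed at index 3. All elements to the left of the pivot are <= 11, and all elements to the right are > 11.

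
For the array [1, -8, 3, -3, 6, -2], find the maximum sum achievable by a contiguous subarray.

Using Kadane's algorithm on [1, -8, 3, -3, 6, -2]:

Scanning through the array:
Position 1 (value -8): max_ending_here = -7, max_so_far = 1
Position 2 (value 3): max_ending_here = 3, max_so_far = 3
Position 3 (value -3): max_ending_here = 0, max_so_far = 3
Position 4 (value 6): max_ending_here = 6, max_so_far = 6
Position 5 (value -2): max_ending_here = 4, max_so_far = 6

Maximum subarray: [3, -3, 6]
Maximum sum: 6

The maximum subarray is [3, -3, 6] with sum 6. This subarray runs from index 2 to index 4.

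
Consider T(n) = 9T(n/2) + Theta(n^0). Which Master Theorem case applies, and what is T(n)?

Master Theorem for T(n) = 9T(n/2) + O(n^0):

a = 9, b = 2, c = 0
log_b(a) = log_2(9) = 3.1699

Case 1: c = 0 < log_2(9) = 3.1699
T(n) = O(n^(log_2 9))

For T(n) = 9T(n/2) + O(n^0): log_2(9) = 3.1699. This is Case 1 of the Master Theorem (c < log_b(a), work dominated by leaves), giving O(n^(log_2 9)).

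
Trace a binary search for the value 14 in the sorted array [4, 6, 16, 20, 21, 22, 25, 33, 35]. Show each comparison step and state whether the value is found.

Binary search for 14 in [4, 6, 16, 20, 21, 22, 25, 33, 35]:

lo=0, hi=8, mid=4, arr[mid]=21 -> 21 > 14, search left half
lo=0, hi=3, mid=1, arr[mid]=6 -> 6 < 14, search right half
lo=2, hi=3, mid=2, arr[mid]=16 -> 16 > 14, search left half
lo=2 > hi=1, target 14 not found

Binary search determines that 14 is not in the array after 3 comparisons. The search space was exhausted without finding the target.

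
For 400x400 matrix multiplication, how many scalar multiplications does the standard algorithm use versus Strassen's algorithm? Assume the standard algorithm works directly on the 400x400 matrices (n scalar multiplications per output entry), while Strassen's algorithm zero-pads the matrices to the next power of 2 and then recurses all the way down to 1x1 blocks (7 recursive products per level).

Matrix multiplication for 400x400 matrices:

Strassen's algorithm requires power-of-2 dimensions. Pad 400x400 to 512x512 (next power of 2).

Standard algorithm: 400^3 = 64000000 multiplications
Strassen's algorithm: 7^(log2(512)) = 7^9 = 40353607 multiplications
Savings: 64000000 - 40353607 = 23646393 multiplications

Standard: 64000000 multiplications (400^3). Strassen: 40353607 multiplications (7^9, after padding to 512x512). Strassen reduces 8 recursive multiplications to 7 at each level.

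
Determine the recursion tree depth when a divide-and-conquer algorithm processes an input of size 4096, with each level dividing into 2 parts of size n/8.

For divide and conquer with division factor 8:

Problem sizes at each level:
Level 0: 4096
Level 1: 512
Level 2: 64
Level 3: 8
Level 4: 1

The root is level 0 and the size-1 base case is level 4 (the tree spans levels 0 through 4, i.e. 5 levels counting the root), so the depth is the number of divisions: log_8(4096) = 4

The recursion tree depth is log_8(4096) = 4. At each level, the problem size is divided by 8, so it takes 4 divisions to reduce to a base case of size 1. The algorithm makes 2 recursive calls at each level.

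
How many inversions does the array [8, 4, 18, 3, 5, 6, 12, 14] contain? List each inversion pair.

Finding inversions in [8, 4, 18, 3, 5, 6, 12, 14]:

(0, 1): arr[0]=8 > arr[1]=4
(0, 3): arr[0]=8 > arr[3]=3
(0, 4): arr[0]=8 > arr[4]=5
(0, 5): arr[0]=8 > arr[5]=6
(1, 3): arr[1]=4 > arr[3]=3
(2, 3): arr[2]=18 > arr[3]=3
(2, 4): arr[2]=18 > arr[4]=5
(2, 5): arr[2]=18 > arr[5]=6
(2, 6): arr[2]=18 > arr[6]=12
(2, 7): arr[2]=18 > arr[7]=14

Total inversions: 10

The array has 10 inversion(s): (0,1), (0,3), (0,4), (0,5), (1,3), (2,3), (2,4), (2,5), (2,6), (2,7). Each pair (i,j) satisfies i < j and arr[i] > arr[j].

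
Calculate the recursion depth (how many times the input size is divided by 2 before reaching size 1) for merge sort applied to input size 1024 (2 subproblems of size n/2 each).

For divide and conquer with division factor 2:

Problem sizes at each level:
Level 0: 1024
Level 1: 512
Level 2: 256
Level 3: 128
Level 4: 64
Level 5: 32
Level 6: 16
Level 7: 8
Level 8: 4
Level 9: 2
Level 10: 1

The root is level 0 and the size-1 base case is level 10 (the tree spans levels 0 through 10, i.e. 11 levels counting the root), so the depth is the number of divisions: log_2(1024) = 10

The recursion tree depth is log_2(1024) = 10. At each level, the problem size is divided by 2, so it takes 10 divisions to reduce to a base case of size 1. The algorithm makes 2 recursive calls at each level.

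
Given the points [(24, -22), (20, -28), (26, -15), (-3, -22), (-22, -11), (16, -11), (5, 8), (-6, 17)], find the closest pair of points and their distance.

Computing all pairwise distances among 8 points:

d((24, -22), (20, -28)) = 7.2111 <-- minimum
d((24, -22), (26, -15)) = 7.2801
d((24, -22), (-3, -22)) = 27.0
d((24, -22), (-22, -11)) = 47.2969
d((24, -22), (16, -11)) = 13.6015
d((24, -22), (5, 8)) = 35.5106
d((24, -22), (-6, 17)) = 49.2037
d((20, -28), (26, -15)) = 14.3178
d((20, -28), (-3, -22)) = 23.7697
d((20, -28), (-22, -11)) = 45.31
d((20, -28), (16, -11)) = 17.4642
d((20, -28), (5, 8)) = 39.0
d((20, -28), (-6, 17)) = 51.9711
d((26, -15), (-3, -22)) = 29.8329
d((26, -15), (-22, -11)) = 48.1664
d((26, -15), (16, -11)) = 10.7703
d((26, -15), (5, 8)) = 31.1448
d((26, -15), (-6, 17)) = 45.2548
d((-3, -22), (-22, -11)) = 21.9545
d((-3, -22), (16, -11)) = 21.9545
d((-3, -22), (5, 8)) = 31.0483
d((-3, -22), (-6, 17)) = 39.1152
d((-22, -11), (16, -11)) = 38.0
d((-22, -11), (5, 8)) = 33.0151
d((-22, -11), (-6, 17)) = 32.249
d((16, -11), (5, 8)) = 21.9545
d((16, -11), (-6, 17)) = 35.609
d((5, 8), (-6, 17)) = 14.2127

Closest pair: (24, -22) and (20, -28) with distance 7.2111

The closest pair is (24, -22) and (20, -28) with Euclidean distance 7.2111. For 8 points, brute-force pairwise comparison is shown above. For large n, the divide-and-conquer algorithm (sort by x, recurse on halves, check the dividing strip) achieves O(n log n).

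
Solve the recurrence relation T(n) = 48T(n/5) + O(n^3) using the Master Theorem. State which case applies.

Master Theorem for T(n) = 48T(n/5) + O(n^3):

a = 48, b = 5, c = 3
log_b(a) = log_5(48) = 2.4053

Case 3: c = 3 > log_5(48) = 2.4053
T(n) = O(n^3) = O(n^3)

For T(n) = 48T(n/5) + O(n^3): log_5(48) = 2.4053. This is Case 3 of the Master Theorem (c > log_b(a), work dominated by root), giving O(n^3).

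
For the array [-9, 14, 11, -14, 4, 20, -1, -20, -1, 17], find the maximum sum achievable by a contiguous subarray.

Using Kadane's algorithm on [-9, 14, 11, -14, 4, 20, -1, -20, -1, 17]:

Scanning through the array:
Position 1 (value 14): max_ending_here = 14, max_so_far = 14
Position 2 (value 11): max_ending_here = 25, max_so_far = 25
Position 3 (value -14): max_ending_here = 11, max_so_far = 25
Position 4 (value 4): max_ending_here = 15, max_so_far = 25
Position 5 (value 20): max_ending_here = 35, max_so_far = 35
Position 6 (value -1): max_ending_here = 34, max_so_far = 35
Position 7 (value -20): max_ending_here = 14, max_so_far = 35
Position 8 (value -1): max_ending_here = 13, max_so_far = 35
Position 9 (value 17): max_ending_here = 30, max_so_far = 35

Maximum subarray: [14, 11, -14, 4, 20]
Maximum sum: 35

The maximum subarray is [14, 11, -14, 4, 20] with sum 35. This subarray runs from index 1 to index 5.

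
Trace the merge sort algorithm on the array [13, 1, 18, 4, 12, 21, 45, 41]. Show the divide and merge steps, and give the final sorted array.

Merge sort trace:

Split: [13, 1, 18, 4, 12, 21, 45, 41] -> [13, 1, 18, 4] and [12, 21, 45, 41]
  Split: [13, 1, 18, 4] -> [13, 1] and [18, 4]
    Split: [13, 1] -> [13] and [1]
    Merge: [13] + [1] -> [1, 13]
    Split: [18, 4] -> [18] and [4]
    Merge: [18] + [4] -> [4, 18]
  Merge: [1, 13] + [4, 18] -> [1, 4, 13, 18]
  Split: [12, 21, 45, 41] -> [12, 21] and [45, 41]
    Split: [12, 21] -> [12] and [21]
    Merge: [12] + [21] -> [12, 21]
    Split: [45, 41] -> [45] and [41]
    Merge: [45] + [41] -> [41, 45]
  Merge: [12, 21] + [41, 45] -> [12, 21, 41, 45]
Merge: [1, 4, 13, 18] + [12, 21, 41, 45] -> [1, 4, 12, 13, 18, 21, 41, 45]

Final sorted array: [1, 4, 12, 13, 18, 21, 41, 45]

The merge sort proceeds by recursively splitting the array and merging sorted halves.
After all merges, the sorted array is [1, 4, 12, 13, 18, 21, 41, 45].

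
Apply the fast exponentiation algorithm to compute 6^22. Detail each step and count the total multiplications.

Computing 6^22 by squaring (build up from 6^1; each line after the first costs one multiplication):

6^1 = 6
6^2 = (6^1)^2 = 6^2 = 36
6^4 = (6^2)^2 = 36^2 = 1296
6^5 = 6 * 6^4 = 6 * 1296 = 7776
6^10 = (6^5)^2 = 7776^2 = 60466176
6^11 = 6 * 6^10 = 6 * 60466176 = 362797056
6^22 = (6^11)^2 = 362797056^2 = 131621703842267136

Result: 131621703842267136
Multiplications needed: 6 (6 lines after 6^1)

6^22 = 131621703842267136. Using exponentiation by squaring, this requires 6 multiplications. The key idea: if the exponent is even, square the half-power; if odd, multiply by the base once.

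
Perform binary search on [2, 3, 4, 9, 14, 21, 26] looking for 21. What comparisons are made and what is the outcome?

Binary search for 21 in [2, 3, 4, 9, 14, 21, 26]:

lo=0, hi=6, mid=3, arr[mid]=9 -> 9 < 21, search right half
lo=4, hi=6, mid=5, arr[mid]=21 -> Found target at index 5!

Binary search finds 21 at index 5 after 2 comparisons. The search repeatedly halves the search space by comparing with the middle element.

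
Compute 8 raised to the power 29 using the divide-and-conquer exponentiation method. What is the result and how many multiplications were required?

Computing 8^29 by squaring (build up from 8^1; each line after the first costs one multiplication):

8^1 = 8
8^2 = (8^1)^2 = 8^2 = 64
8^3 = 8 * 8^2 = 8 * 64 = 512
8^6 = (8^3)^2 = 512^2 = 262144
8^7 = 8 * 8^6 = 8 * 262144 = 2097152
8^14 = (8^7)^2 = 2097152^2 = 4398046511104
8^28 = (8^14)^2 = 4398046511104^2 = 19342813113834066795298816
8^29 = 8 * 8^28 = 8 * 19342813113834066795298816 = 154742504910672534362390528

Result: 154742504910672534362390528
Multiplications needed: 7 (7 lines after 8^1)

8^29 = 154742504910672534362390528. Using exponentiation by squaring, this requires 7 multiplications. The key idea: if the exponent is even, square the half-power; if odd, multiply by the base once.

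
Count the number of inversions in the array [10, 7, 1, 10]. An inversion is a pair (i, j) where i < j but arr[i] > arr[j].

Finding inversions in [10, 7, 1, 10]:

(0, 1): arr[0]=10 > arr[1]=7
(0, 2): arr[0]=10 > arr[2]=1
(1, 2): arr[1]=7 > arr[2]=1

Total inversions: 3

The array has 3 inversion(s): (0,1), (0,2), (1,2). Each pair (i,j) satisfies i < j and arr[i] > arr[j].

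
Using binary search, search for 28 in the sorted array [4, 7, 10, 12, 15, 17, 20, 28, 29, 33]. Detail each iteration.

Binary search for 28 in [4, 7, 10, 12, 15, 17, 20, 28, 29, 33]:

lo=0, hi=9, mid=4, arr[mid]=15 -> 15 < 28, search right half
lo=5, hi=9, mid=7, arr[mid]=28 -> Found target at index 7!

Binary search finds 28 at index 7 after 2 comparisons. The search repeatedly halves the search space by comparing with the middle element.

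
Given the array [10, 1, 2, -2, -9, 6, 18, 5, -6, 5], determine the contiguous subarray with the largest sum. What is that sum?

Using Kadane's algorithm on [10, 1, 2, -2, -9, 6, 18, 5, -6, 5]:

Scanning through the array:
Position 1 (value 1): max_ending_here = 11, max_so_far = 11
Position 2 (value 2): max_ending_here = 13, max_so_far = 13
Position 3 (value -2): max_ending_here = 11, max_so_far = 13
Position 4 (value -9): max_ending_here = 2, max_so_far = 13
Position 5 (value 6): max_ending_here = 8, max_so_far = 13
Position 6 (value 18): max_ending_here = 26, max_so_far = 26
Position 7 (value 5): max_ending_here = 31, max_so_far = 31
Position 8 (value -6): max_ending_here = 25, max_so_far = 31
Position 9 (value 5): max_ending_here = 30, max_so_far = 31

Maximum subarray: [10, 1, 2, -2, -9, 6, 18, 5]
Maximum sum: 31

The maximum subarray is [10, 1, 2, -2, -9, 6, 18, 5] with sum 31. This subarray runs from index 0 to index 7.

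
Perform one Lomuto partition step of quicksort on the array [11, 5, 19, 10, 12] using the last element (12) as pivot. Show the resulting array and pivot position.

Lomuto partition with pivot = 12:

Initial array: [11, 5, 19, 10, 12]

arr[0]=11 <= 12: swap with position 0, array becomes [11, 5, 19, 10, 12]
arr[1]=5 <= 12: swap with position 1, array becomes [11, 5, 19, 10, 12]
arr[2]=19 > 12: no swap
arr[3]=10 <= 12: swap with position 2, array becomes [11, 5, 10, 19, 12]

Place pivot at position 3: [11, 5, 10, 12, 19]
Pivot position: 3

After partitioning with pivot 12, the array becomes [11, 5, 10, 12, 19]. The pivot is placed at index 3. All elements to the left of the pivot are <= 12, and all elements to the right are > 12.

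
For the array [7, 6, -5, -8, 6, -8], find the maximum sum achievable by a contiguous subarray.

Using Kadane's algorithm on [7, 6, -5, -8, 6, -8]:

Scanning through the array:
Position 1 (value 6): max_ending_here = 13, max_so_far = 13
Position 2 (value -5): max_ending_here = 8, max_so_far = 13
Position 3 (value -8): max_ending_here = 0, max_so_far = 13
Position 4 (value 6): max_ending_here = 6, max_so_far = 13
Position 5 (value -8): max_ending_here = -2, max_so_far = 13

Maximum subarray: [7, 6]
Maximum sum: 13

The maximum subarray is [7, 6] with sum 13. This subarray runs from index 0 to index 1.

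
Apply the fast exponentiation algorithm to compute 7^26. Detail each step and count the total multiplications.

Computing 7^26 by squaring (build up from 7^1; each line after the first costs one multiplication):

7^1 = 7
7^2 = (7^1)^2 = 7^2 = 49
7^3 = 7 * 7^2 = 7 * 49 = 343
7^6 = (7^3)^2 = 343^2 = 117649
7^12 = (7^6)^2 = 117649^2 = 13841287201
7^13 = 7 * 7^12 = 7 * 13841287201 = 96889010407
7^26 = (7^13)^2 = 96889010407^2 = 9387480337647754305649

Result: 9387480337647754305649
Multiplications needed: 6 (6 lines after 7^1)

7^26 = 9387480337647754305649. Using exponentiation by squaring, this requires 6 multiplications. The key idea: if the exponent is even, square the half-power; if odd, multiply by the base once.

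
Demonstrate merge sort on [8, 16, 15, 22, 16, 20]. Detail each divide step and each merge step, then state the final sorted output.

Merge sort trace:

Split: [8, 16, 15, 22, 16, 20] -> [8, 16, 15] and [22, 16, 20]
  Split: [8, 16, 15] -> [8] and [16, 15]
    Split: [16, 15] -> [16] and [15]
    Merge: [16] + [15] -> [15, 16]
  Merge: [8] + [15, 16] -> [8, 15, 16]
  Split: [22, 16, 20] -> [22] and [16, 20]
    Split: [16, 20] -> [16] and [20]
    Merge: [16] + [20] -> [16, 20]
  Merge: [22] + [16, 20] -> [16, 20, 22]
Merge: [8, 15, 16] + [16, 20, 22] -> [8, 15, 16, 16, 20, 22]

Final sorted array: [8, 15, 16, 16, 20, 22]

The merge sort proceeds by recursively splitting the array and merging sorted halves.
After all merges, the sorted array is [8, 15, 16, 16, 20, 22].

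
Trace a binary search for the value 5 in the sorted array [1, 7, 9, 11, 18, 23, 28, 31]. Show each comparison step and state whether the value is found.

Binary search for 5 in [1, 7, 9, 11, 18, 23, 28, 31]:

lo=0, hi=7, mid=3, arr[mid]=11 -> 11 > 5, search left half
lo=0, hi=2, mid=1, arr[mid]=7 -> 7 > 5, search left half
lo=0, hi=0, mid=0, arr[mid]=1 -> 1 < 5, search right half
lo=1 > hi=0, target 5 not found

Binary search determines that 5 is not in the array after 3 comparisons. The search space was exhausted without finding the target.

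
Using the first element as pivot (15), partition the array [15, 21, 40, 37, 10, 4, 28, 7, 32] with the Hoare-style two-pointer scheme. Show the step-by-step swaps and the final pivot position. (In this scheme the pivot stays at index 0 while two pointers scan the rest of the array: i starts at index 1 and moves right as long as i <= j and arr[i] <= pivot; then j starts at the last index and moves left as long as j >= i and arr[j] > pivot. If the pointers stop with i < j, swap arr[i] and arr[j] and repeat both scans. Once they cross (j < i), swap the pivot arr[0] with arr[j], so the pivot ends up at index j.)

Hoare-style two-pointer partition with pivot = 15:

Initial array: [15, 21, 40, 37, 10, 4, 28, 7, 32]

Pointers start at i = 1, j = 8.
i stops at index 1 (arr[1]=21 > 15), j stops at index 7 (arr[7]=7 <= 15): swap arr[1] and arr[7], array becomes [15, 7, 40, 37, 10, 4, 28, 21, 32]
i stops at index 2 (arr[2]=40 > 15), j stops at index 5 (arr[5]=4 <= 15): swap arr[2] and arr[5], array becomes [15, 7, 4, 37, 10, 40, 28, 21, 32]
i stops at index 3 (arr[3]=37 > 15), j stops at index 4 (arr[4]=10 <= 15): swap arr[3] and arr[4], array becomes [15, 7, 4, 10, 37, 40, 28, 21, 32]
i ends at 4, j ends at 3: the pointers have crossed (j < i), so scanning stops.

Swap pivot arr[0] with arr[3] to place pivot at position 3: [10, 7, 4, 15, 37, 40, 28, 21, 32]
Pivot position: 3

After partitioning with pivot 15, the array becomes [10, 7, 4, 15, 37, 40, 28, 21, 32]. The pivot is placed at index 3. All elements to the left of the pivot are <= 15, and all elements to the right are > 15.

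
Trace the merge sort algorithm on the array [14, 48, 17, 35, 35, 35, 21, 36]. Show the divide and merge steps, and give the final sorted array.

Merge sort trace:

Split: [14, 48, 17, 35, 35, 35, 21, 36] -> [14, 48, 17, 35] and [35, 35, 21, 36]
  Split: [14, 48, 17, 35] -> [14, 48] and [17, 35]
    Split: [14, 48] -> [14] and [48]
    Merge: [14] + [48] -> [14, 48]
    Split: [17, 35] -> [17] and [35]
    Merge: [17] + [35] -> [17, 35]
  Merge: [14, 48] + [17, 35] -> [14, 17, 35, 48]
  Split: [35, 35, 21, 36] -> [35, 35] and [21, 36]
    Split: [35, 35] -> [35] and [35]
    Merge: [35] + [35] -> [35, 35]
    Split: [21, 36] -> [21] and [36]
    Merge: [21] + [36] -> [21, 36]
  Merge: [35, 35] + [21, 36] -> [21, 35, 35, 36]
Merge: [14, 17, 35, 48] + [21, 35, 35, 36] -> [14, 17, 21, 35, 35, 35, 36, 48]

Final sorted array: [14, 17, 21, 35, 35, 35, 36, 48]

The merge sort proceeds by recursively splitting the array and merging sorted halves.
After all merges, the sorted array is [14, 17, 21, 35, 35, 35, 36, 48].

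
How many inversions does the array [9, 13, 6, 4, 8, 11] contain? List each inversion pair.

Finding inversions in [9, 13, 6, 4, 8, 11]:

(0, 2): arr[0]=9 > arr[2]=6
(0, 3): arr[0]=9 > arr[3]=4
(0, 4): arr[0]=9 > arr[4]=8
(1, 2): arr[1]=13 > arr[2]=6
(1, 3): arr[1]=13 > arr[3]=4
(1, 4): arr[1]=13 > arr[4]=8
(1, 5): arr[1]=13 > arr[5]=11
(2, 3): arr[2]=6 > arr[3]=4

Total inversions: 8

The array has 8 inversion(s): (0,2), (0,3), (0,4), (1,2), (1,3), (1,4), (1,5), (2,3). Each pair (i,j) satisfies i < j and arr[i] > arr[j].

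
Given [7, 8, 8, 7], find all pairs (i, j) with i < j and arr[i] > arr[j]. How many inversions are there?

Finding inversions in [7, 8, 8, 7]:

(1, 3): arr[1]=8 > arr[3]=7
(2, 3): arr[2]=8 > arr[3]=7

Total inversions: 2

The array has 2 inversion(s): (1,3), (2,3). Each pair (i,j) satisfies i < j and arr[i] > arr[j].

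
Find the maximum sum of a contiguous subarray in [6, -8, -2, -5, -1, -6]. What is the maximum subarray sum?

Using Kadane's algorithm on [6, -8, -2, -5, -1, -6]:

Scanning through the array:
Position 1 (value -8): max_ending_here = -2, max_so_far = 6
Position 2 (value -2): max_ending_here = -2, max_so_far = 6
Position 3 (value -5): max_ending_here = -5, max_so_far = 6
Position 4 (value -1): max_ending_here = -1, max_so_far = 6
Position 5 (value -6): max_ending_here = -6, max_so_far = 6

Maximum subarray: [6]
Maximum sum: 6

The maximum subarray is [6] with sum 6. This subarray runs from index 0 to index 0.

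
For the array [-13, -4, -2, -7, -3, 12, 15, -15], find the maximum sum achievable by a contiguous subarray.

Using Kadane's algorithm on [-13, -4, -2, -7, -3, 12, 15, -15]:

Scanning through the array:
Position 1 (value -4): max_ending_here = -4, max_so_far = -4
Position 2 (value -2): max_ending_here = -2, max_so_far = -2
Position 3 (value -7): max_ending_here = -7, max_so_far = -2
Position 4 (value -3): max_ending_here = -3, max_so_far = -2
Position 5 (value 12): max_ending_here = 12, max_so_far = 12
Position 6 (value 15): max_ending_here = 27, max_so_far = 27
Position 7 (value -15): max_ending_here = 12, max_so_far = 27

Maximum subarray: [12, 15]
Maximum sum: 27

The maximum subarray is [12, 15] with sum 27. This subarray runs from index 5 to index 6.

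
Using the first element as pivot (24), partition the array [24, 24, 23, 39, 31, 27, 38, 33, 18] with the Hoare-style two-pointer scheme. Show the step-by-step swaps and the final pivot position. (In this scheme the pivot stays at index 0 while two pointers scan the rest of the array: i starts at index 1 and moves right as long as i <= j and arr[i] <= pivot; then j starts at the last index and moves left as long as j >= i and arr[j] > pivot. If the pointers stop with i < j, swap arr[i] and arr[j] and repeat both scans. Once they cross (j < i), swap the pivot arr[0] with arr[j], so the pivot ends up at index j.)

Hoare-style two-pointer partition with pivot = 24:

Initial array: [24, 24, 23, 39, 31, 27, 38, 33, 18]

Pointers start at i = 1, j = 8.
i stops at index 3 (arr[3]=39 > 24), j stops at index 8 (arr[8]=18 <= 24): swap arr[3] and arr[8], array becomes [24, 24, 23, 18, 31, 27, 38, 33, 39]
i ends at 4, j ends at 3: the pointers have crossed (j < i), so scanning stops.

Swap pivot arr[0] with arr[3] to place pivot at position 3: [18, 24, 23, 24, 31, 27, 38, 33, 39]
Pivot position: 3

After partitioning with pivot 24, the array becomes [18, 24, 23, 24, 31, 27, 38, 33, 39]. The pivot is placed at index 3. All elements to the left of the pivot are <= 24, and all elements to the right are > 24.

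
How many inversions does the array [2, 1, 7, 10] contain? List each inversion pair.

Finding inversions in [2, 1, 7, 10]:

(0, 1): arr[0]=2 > arr[1]=1

Total inversions: 1

The array has 1 inversion(s): (0,1). Each pair (i,j) satisfies i < j and arr[i] > arr[j].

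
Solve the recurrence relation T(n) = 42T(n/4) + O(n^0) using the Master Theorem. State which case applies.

Master Theorem for T(n) = 42T(n/4) + O(n^0):

a = 42, b = 4, c = 0
log_b(a) = log_4(42) = 2.6962

Case 1: c = 0 < log_4(42) = 2.6962
T(n) = O(n^(log_4 42))

For T(n) = 42T(n/4) + O(n^0): log_4(42) = 2.6962. This is Case 1 of the Master Theorem (c < log_b(a), work dominated by leaves), giving O(n^(log_4 42)).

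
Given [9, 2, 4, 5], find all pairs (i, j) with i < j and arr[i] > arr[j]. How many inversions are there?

Finding inversions in [9, 2, 4, 5]:

(0, 1): arr[0]=9 > arr[1]=2
(0, 2): arr[0]=9 > arr[2]=4
(0, 3): arr[0]=9 > arr[3]=5

Total inversions: 3

The array has 3 inversion(s): (0,1), (0,2), (0,3). Each pair (i,j) satisfies i < j and arr[i] > arr[j].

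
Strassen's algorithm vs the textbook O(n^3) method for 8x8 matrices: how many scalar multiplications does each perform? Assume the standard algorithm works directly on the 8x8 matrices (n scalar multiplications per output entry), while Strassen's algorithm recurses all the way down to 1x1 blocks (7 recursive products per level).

Matrix multiplication for 8x8 matrices:

Standard algorithm: 8^3 = 512 multiplications
Strassen's algorithm: 7^(log2(8)) = 7^3 = 343 multiplications
Savings: 512 - 343 = 169 multiplications

Standard: 512 multiplications (8^3). Strassen: 343 multiplications (7^3). Strassen reduces 8 recursive multiplications to 7 at each level.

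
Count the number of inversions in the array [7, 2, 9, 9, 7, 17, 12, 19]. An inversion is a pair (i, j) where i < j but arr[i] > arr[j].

Finding inversions in [7, 2, 9, 9, 7, 17, 12, 19]:

(0, 1): arr[0]=7 > arr[1]=2
(2, 4): arr[2]=9 > arr[4]=7
(3, 4): arr[3]=9 > arr[4]=7
(5, 6): arr[5]=17 > arr[6]=12

Total inversions: 4

The array has 4 inversion(s): (0,1), (2,4), (3,4), (5,6). Each pair (i,j) satisfies i < j and arr[i] > arr[j].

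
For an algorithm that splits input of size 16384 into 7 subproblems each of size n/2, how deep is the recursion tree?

For divide and conquer with division factor 2:

Problem sizes at each level:
Level 0: 16384
Level 1: 8192
Level 2: 4096
Level 3: 2048
Level 4: 1024
Level 5: 512
Level 6: 256
Level 7: 128
Level 8: 64
Level 9: 32
Level 10: 16
Level 11: 8
Level 12: 4
Level 13: 2
Level 14: 1

The root is level 0 and the size-1 base case is level 14 (the tree spans levels 0 through 14, i.e. 15 levels counting the root), so the depth is the number of divisions: log_2(16384) = 14

The recursion tree depth is log_2(16384) = 14. At each level, the problem size is divided by 2, so it takes 14 divisions to reduce to a base case of size 1. The algorithm makes 7 recursive calls at each level.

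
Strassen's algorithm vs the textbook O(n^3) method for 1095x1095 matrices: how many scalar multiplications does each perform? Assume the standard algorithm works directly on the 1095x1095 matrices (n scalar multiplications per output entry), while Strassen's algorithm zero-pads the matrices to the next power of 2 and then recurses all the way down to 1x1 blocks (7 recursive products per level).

Matrix multiplication for 1095x1095 matrices:

Strassen's algorithm requires power-of-2 dimensions. Pad 1095x1095 to 2048x2048 (next power of 2).

Standard algorithm: 1095^3 = 1312932375 multiplications
Strassen's algorithm: 7^(log2(2048)) = 7^11 = 1977326743 multiplications
Difference: 1312932375 - 1977326743 = -664394368 (Strassen uses MORE here due to padding overhead — for small or just-over-power-of-2 n, padding can outweigh the per-level savings)

Standard: 1312932375 multiplications (1095^3). Strassen: 1977326743 multiplications (7^11, after padding to 2048x2048). Strassen reduces 8 recursive multiplications to 7 at each level.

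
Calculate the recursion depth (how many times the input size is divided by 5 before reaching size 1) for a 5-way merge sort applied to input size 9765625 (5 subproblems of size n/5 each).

For divide and conquer with division factor 5:

Problem sizes at each level:
Level 0: 9765625
Level 1: 1953125
Level 2: 390625
Level 3: 78125
Level 4: 15625
Level 5: 3125
Level 6: 625
Level 7: 125
Level 8: 25
Level 9: 5
Level 10: 1

The root is level 0 and the size-1 base case is level 10 (the tree spans levels 0 through 10, i.e. 11 levels counting the root), so the depth is the number of divisions: log_5(9765625) = 10

The recursion tree depth is log_5(9765625) = 10. At each level, the problem size is divided by 5, so it takes 10 divisions to reduce to a base case of size 1. The algorithm makes 5 recursive calls at each level.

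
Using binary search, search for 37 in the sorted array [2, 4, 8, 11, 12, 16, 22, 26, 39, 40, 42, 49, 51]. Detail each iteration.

Binary search for 37 in [2, 4, 8, 11, 12, 16, 22, 26, 39, 40, 42, 49, 51]:

lo=0, hi=12, mid=6, arr[mid]=22 -> 22 < 37, search right half
lo=7, hi=12, mid=9, arr[mid]=40 -> 40 > 37, search left half
lo=7, hi=8, mid=7, arr[mid]=26 -> 26 < 37, search right half
lo=8, hi=8, mid=8, arr[mid]=39 -> 39 > 37, search left half
lo=8 > hi=7, target 37 not found

Binary search determines that 37 is not in the array after 4 comparisons. The search space was exhausted without finding the target.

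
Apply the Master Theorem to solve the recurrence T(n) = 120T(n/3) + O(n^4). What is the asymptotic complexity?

Master Theorem for T(n) = 120T(n/3) + O(n^4):

a = 120, b = 3, c = 4
log_b(a) = log_3(120) = 4.3578

Case 1: c = 4 < log_3(120) = 4.3578
T(n) = O(n^(log_3 120))

For T(n) = 120T(n/3) + O(n^4): log_3(120) = 4.3578. This is Case 1 of the Master Theorem (c < log_b(a), work dominated by leaves), giving O(n^(log_3 120)).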